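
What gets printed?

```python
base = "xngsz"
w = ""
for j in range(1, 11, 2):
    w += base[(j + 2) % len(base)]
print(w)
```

sxgzn

j=1: add base[3]='s' → 's'
j=3: add base[0]='x' → 'sx'
j=5: add base[2]='g' → 'sxg'
j=7: add base[4]='z' → 'sxgz'
j=9: add base[1]='n' → 'sxgzn'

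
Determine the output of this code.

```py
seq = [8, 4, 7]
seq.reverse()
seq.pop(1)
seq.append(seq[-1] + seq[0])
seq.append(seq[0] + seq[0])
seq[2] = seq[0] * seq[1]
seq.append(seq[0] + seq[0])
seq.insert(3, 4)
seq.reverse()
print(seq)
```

[14, 14, 4, 56, 8, 7]

reverse → [7, 4, 8]
pop(1) removes 4 → [7, 8]
append seq[-1]+seq[0] = 8+7 = 15 → [7, 8, 15]
append seq[0]+seq[0] = 7+7 = 14 → [7, 8, 15, 14]
seq[2] = seq[0]*seq[1] = 7*8 = 56 → [7, 8, 56, 14]
append seq[0]+seq[0] = 7+7 = 14 → [7, 8, 56, 14, 14]
insert 4 at 3 → [7, 8, 56, 4, 14, 14]
reverse → [14, 14, 4, 56, 8, 7]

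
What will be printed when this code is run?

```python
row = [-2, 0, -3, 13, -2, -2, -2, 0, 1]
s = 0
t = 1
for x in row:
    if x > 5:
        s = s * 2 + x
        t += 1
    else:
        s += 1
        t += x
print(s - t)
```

32

x=-2: not >5, s = 0+1 = 1; t=-1
x=0: not >5, s = 1+1 = 2; t=-1
x=-3: not >5, s = 2+1 = 3; t=-4
x=13: >5, s = 3*2+13 = 19; t=-3
x=-2: not >5, s = 19+1 = 20; t=-5
x=-2: not >5, s = 20+1 = 21; t=-7
x=-2: not >5, s = 21+1 = 22; t=-9
x=0: not >5, s = 22+1 = 23; t=-9
x=1: not >5, s = 23+1 = 24; t=-8
s-t = 24-(-8) = 32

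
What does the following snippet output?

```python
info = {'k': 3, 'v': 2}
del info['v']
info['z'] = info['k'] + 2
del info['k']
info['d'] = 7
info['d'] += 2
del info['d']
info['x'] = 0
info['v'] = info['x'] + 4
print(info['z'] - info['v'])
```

del 'v' → {'k': 3}
info['z'] = info['k']+2 = 5 → {'k': 3, 'z': 5}
del 'k' → {'z': 5}
info['d'] = 7 → {'z': 5, 'd': 7}
info['d'] = 7+2 = 9 → {'z': 5, 'd': 9}
del 'd' → {'z': 5}
info['x'] = 0 → {'z': 5, 'x': 0}
info['v'] = info['x']+4 = 4 → {'z': 5, 'x': 0, 'v': 4}
info['z']-info['v'] = 5-4 = 1

1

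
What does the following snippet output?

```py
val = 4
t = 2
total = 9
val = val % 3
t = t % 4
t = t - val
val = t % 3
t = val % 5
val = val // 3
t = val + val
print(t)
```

0

val = 4%3 = 1
t = 2%4 = 2
t = 2-1 = 1
val = 1%3 = 1
t = 1%5 = 1
val = 1//3 = 0
t = 0+0 = 0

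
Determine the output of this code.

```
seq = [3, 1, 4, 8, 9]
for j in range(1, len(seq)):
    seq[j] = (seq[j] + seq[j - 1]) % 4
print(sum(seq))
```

4

j=1: seq[1] = (1+3)%4 = 0 → [3, 0, 4, 8, 9]
j=2: seq[2] = (4+0)%4 = 0 → [3, 0, 0, 8, 9]
j=3: seq[3] = (8+0)%4 = 0 → [3, 0, 0, 0, 9]
j=4: seq[4] = (9+0)%4 = 1 → [3, 0, 0, 0, 1]
sum = 4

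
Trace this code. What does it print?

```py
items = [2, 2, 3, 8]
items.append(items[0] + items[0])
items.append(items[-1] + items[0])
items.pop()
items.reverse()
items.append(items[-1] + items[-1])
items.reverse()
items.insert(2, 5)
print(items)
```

[4, 2, 5, 2, 3, 8, 4]

append items[0]+items[0] = 2+2 = 4 → [2, 2, 3, 8, 4]
append items[-1]+items[0] = 4+2 = 6 → [2, 2, 3, 8, 4, 6]
pop() removes 6 → [2, 2, 3, 8, 4]
reverse → [4, 8, 3, 2, 2]
append items[-1]+items[-1] = 2+2 = 4 → [4, 8, 3, 2, 2, 4]
reverse → [4, 2, 2, 3, 8, 4]
insert 5 at 2 → [4, 2, 5, 2, 3, 8, 4]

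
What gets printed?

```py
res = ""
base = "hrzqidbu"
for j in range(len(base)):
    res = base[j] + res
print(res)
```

j=0: prepend 'h' → 'h'
j=1: prepend 'r' → 'rh'
j=2: prepend 'z' → 'zrh'
j=3: prepend 'q' → 'qzrh'
j=4: prepend 'i' → 'iqzrh'
j=5: prepend 'd' → 'diqzrh'
j=6: prepend 'b' → 'bdiqzrh'
j=7: prepend 'u' → 'ubdiqzrh'

ubdiqzrh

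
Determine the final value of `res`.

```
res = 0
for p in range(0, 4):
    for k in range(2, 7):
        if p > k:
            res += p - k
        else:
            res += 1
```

p=0,k=2: not 0>2, res = 0+1 = 1
p=0,k=3: not 0>3, res = 1+1 = 2
p=0,k=4: not 0>4, res = 2+1 = 3
p=0,k=5: not 0>5, res = 3+1 = 4
p=0,k=6: not 0>6, res = 4+1 = 5
p=1,k=2: not 1>2, res = 5+1 = 6
p=1,k=3: not 1>3, res = 6+1 = 7
p=1,k=4: not 1>4, res = 7+1 = 8
p=1,k=5: not 1>5, res = 8+1 = 9
p=1,k=6: not 1>6, res = 9+1 = 10
p=2,k=2: not 2>2, res = 10+1 = 11
p=2,k=3: not 2>3, res = 11+1 = 12
p=2,k=4: not 2>4, res = 12+1 = 13
p=2,k=5: not 2>5, res = 13+1 = 14
p=2,k=6: not 2>6, res = 14+1 = 15
p=3,k=2: 3>2, res = 15+1 = 16
p=3,k=3: not 3>3, res = 16+1 = 17
p=3,k=4: not 3>4, res = 17+1 = 18
p=3,k=5: not 3>5, res = 18+1 = 19
p=3,k=6: not 3>6, res = 19+1 = 20

20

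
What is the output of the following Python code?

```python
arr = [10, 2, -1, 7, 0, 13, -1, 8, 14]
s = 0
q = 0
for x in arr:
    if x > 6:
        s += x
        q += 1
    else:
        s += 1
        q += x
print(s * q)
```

280

x=10: >6, s = 0+10 = 10; q=1
x=2: not >6, s = 10+1 = 11; q=3
x=-1: not >6, s = 11+1 = 12; q=2
x=7: >6, s = 12+7 = 19; q=3
x=0: not >6, s = 19+1 = 20; q=3
x=13: >6, s = 20+13 = 33; q=4
x=-1: not >6, s = 33+1 = 34; q=3
x=8: >6, s = 34+8 = 42; q=4
x=14: >6, s = 42+14 = 56; q=5
s*q = 56*5 = 280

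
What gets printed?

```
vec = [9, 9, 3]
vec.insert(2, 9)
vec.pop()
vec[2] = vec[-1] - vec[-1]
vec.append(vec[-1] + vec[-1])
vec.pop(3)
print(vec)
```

insert 9 at 2 → [9, 9, 9, 3]
pop() removes 3 → [9, 9, 9]
vec[2] = vec[-1]-vec[-1] = 9-9 = 0 → [9, 9, 0]
append vec[-1]+vec[-1] = 0+0 = 0 → [9, 9, 0, 0]
pop(3) removes 0 → [9, 9, 0]

[9, 9, 0]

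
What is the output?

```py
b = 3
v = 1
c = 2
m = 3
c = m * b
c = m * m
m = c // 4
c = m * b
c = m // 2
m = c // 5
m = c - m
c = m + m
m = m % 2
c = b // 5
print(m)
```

c = 3*3 = 9
c = 3*3 = 9
m = 9//4 = 2
c = 2*3 = 6
c = 2//2 = 1
m = 1//5 = 0
m = 1-0 = 1
c = 1+1 = 2
m = 1%2 = 1
c = 3//5 = 0

1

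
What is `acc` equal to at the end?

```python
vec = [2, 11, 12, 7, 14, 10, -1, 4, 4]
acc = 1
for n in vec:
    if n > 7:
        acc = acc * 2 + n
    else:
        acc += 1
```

n=2: not >7, acc = 1+1 = 2
n=11: >7, acc = 2*2+11 = 15
n=12: >7, acc = 15*2+12 = 42
n=7: not >7, acc = 42+1 = 43
n=14: >7, acc = 43*2+14 = 100
n=10: >7, acc = 100*2+10 = 210
n=-1: not >7, acc = 210+1 = 211
n=4: not >7, acc = 211+1 = 212
n=4: not >7, acc = 212+1 = 213

213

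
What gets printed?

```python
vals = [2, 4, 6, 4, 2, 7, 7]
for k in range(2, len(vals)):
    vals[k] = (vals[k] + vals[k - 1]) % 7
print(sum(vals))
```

15

k=2: vals[2] = (6+4)%7 = 3 → [2, 4, 3, 4, 2, 7, 7]
k=3: vals[3] = (4+3)%7 = 0 → [2, 4, 3, 0, 2, 7, 7]
k=4: vals[4] = (2+0)%7 = 2 → [2, 4, 3, 0, 2, 7, 7]
k=5: vals[5] = (7+2)%7 = 2 → [2, 4, 3, 0, 2, 2, 7]
k=6: vals[6] = (7+2)%7 = 2 → [2, 4, 3, 0, 2, 2, 2]
sum = 15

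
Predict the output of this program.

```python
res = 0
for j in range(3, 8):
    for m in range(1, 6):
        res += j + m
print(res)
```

200

j=3,m=1: res = 0+4 = 4
j=3,m=2: res = 4+5 = 9
j=3,m=3: res = 9+6 = 15
j=3,m=4: res = 15+7 = 22
j=3,m=5: res = 22+8 = 30
j=4,m=1: res = 30+5 = 35
j=4,m=2: res = 35+6 = 41
j=4,m=3: res = 41+7 = 48
j=4,m=4: res = 48+8 = 56
j=4,m=5: res = 56+9 = 65
j=5,m=1: res = 65+6 = 71
j=5,m=2: res = 71+7 = 78
j=5,m=3: res = 78+8 = 86
j=5,m=4: res = 86+9 = 95
j=5,m=5: res = 95+10 = 105
j=6,m=1: res = 105+7 = 112
j=6,m=2: res = 112+8 = 120
j=6,m=3: res = 120+9 = 129
j=6,m=4: res = 129+10 = 139
j=6,m=5: res = 139+11 = 150
j=7,m=1: res = 150+8 = 158
j=7,m=2: res = 158+9 = 167
j=7,m=3: res = 167+10 = 177
j=7,m=4: res = 177+11 = 188
j=7,m=5: res = 188+12 = 200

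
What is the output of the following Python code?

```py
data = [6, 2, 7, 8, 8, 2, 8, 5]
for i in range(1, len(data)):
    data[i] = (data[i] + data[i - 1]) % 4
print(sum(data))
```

i=1: data[1] = (2+6)%4 = 0 → [6, 0, 7, 8, 8, 2, 8, 5]
i=2: data[2] = (7+0)%4 = 3 → [6, 0, 3, 8, 8, 2, 8, 5]
i=3: data[3] = (8+3)%4 = 3 → [6, 0, 3, 3, 8, 2, 8, 5]
i=4: data[4] = (8+3)%4 = 3 → [6, 0, 3, 3, 3, 2, 8, 5]
i=5: data[5] = (2+3)%4 = 1 → [6, 0, 3, 3, 3, 1, 8, 5]
i=6: data[6] = (8+1)%4 = 1 → [6, 0, 3, 3, 3, 1, 1, 5]
i=7: data[7] = (5+1)%4 = 2 → [6, 0, 3, 3, 3, 1, 1, 2]
sum = 19

19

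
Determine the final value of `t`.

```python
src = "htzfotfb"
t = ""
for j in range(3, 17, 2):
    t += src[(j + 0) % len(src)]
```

j=3: add src[3]='f' → 'f'
j=5: add src[5]='t' → 'ft'
j=7: add src[7]='b' → 'ftb'
j=9: add src[1]='t' → 'ftbt'
j=11: add src[3]='f' → 'ftbtf'
j=13: add src[5]='t' → 'ftbtft'
j=15: add src[7]='b' → 'ftbtftb'

'ftbtftb'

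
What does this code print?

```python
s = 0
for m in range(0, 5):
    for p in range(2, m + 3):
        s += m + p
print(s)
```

90

m=0,p=2: s = 0+2 = 2
m=1,p=2: s = 2+3 = 5
m=1,p=3: s = 5+4 = 9
m=2,p=2: s = 9+4 = 13
m=2,p=3: s = 13+5 = 18
m=2,p=4: s = 18+6 = 24
m=3,p=2: s = 24+5 = 29
m=3,p=3: s = 29+6 = 35
m=3,p=4: s = 35+7 = 42
m=3,p=5: s = 42+8 = 50
m=4,p=2: s = 50+6 = 56
m=4,p=3: s = 56+7 = 63
m=4,p=4: s = 63+8 = 71
m=4,p=5: s = 71+9 = 80
m=4,p=6: s = 80+10 = 90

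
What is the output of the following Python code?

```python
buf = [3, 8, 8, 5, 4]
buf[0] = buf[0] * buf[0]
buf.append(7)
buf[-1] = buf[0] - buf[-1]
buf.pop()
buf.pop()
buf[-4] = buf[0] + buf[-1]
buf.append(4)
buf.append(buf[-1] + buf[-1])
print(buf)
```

buf[0] = buf[0]*buf[0] = 3*3 = 9 → [9, 8, 8, 5, 4]
append 7 → [9, 8, 8, 5, 4, 7]
buf[-1] = buf[0]-buf[-1] = 9-7 = 2 → [9, 8, 8, 5, 4, 2]
pop() removes 2 → [9, 8, 8, 5, 4]
pop() removes 4 → [9, 8, 8, 5]
buf[-4] = buf[0]+buf[-1] = 9+5 = 14 → [14, 8, 8, 5]
append 4 → [14, 8, 8, 5, 4]
append buf[-1]+buf[-1] = 4+4 = 8 → [14, 8, 8, 5, 4, 8]

[14, 8, 8, 5, 4, 8]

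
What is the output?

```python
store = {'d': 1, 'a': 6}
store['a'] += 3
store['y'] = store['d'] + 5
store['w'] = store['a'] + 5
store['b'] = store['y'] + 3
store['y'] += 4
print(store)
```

store['a'] = 6+3 = 9 → {'d': 1, 'a': 9}
store['y'] = store['d']+5 = 6 → {'d': 1, 'a': 9, 'y': 6}
store['w'] = store['a']+5 = 14 → {'d': 1, 'a': 9, 'y': 6, 'w': 14}
store['b'] = store['y']+3 = 9 → {'d': 1, 'a': 9, 'y': 6, 'w': 14, 'b': 9}
store['y'] = 6+4 = 10 → {'d': 1, 'a': 9, 'y': 10, 'w': 14, 'b': 9}

{'d': 1, 'a': 9, 'y': 10, 'w': 14, 'b': 9}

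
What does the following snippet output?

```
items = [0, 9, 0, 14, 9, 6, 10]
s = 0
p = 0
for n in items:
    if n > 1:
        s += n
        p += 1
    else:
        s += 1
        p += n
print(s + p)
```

n=0: not >1, s = 0+1 = 1; p=0
n=9: >1, s = 1+9 = 10; p=1
n=0: not >1, s = 10+1 = 11; p=1
n=14: >1, s = 11+14 = 25; p=2
n=9: >1, s = 25+9 = 34; p=3
n=6: >1, s = 34+6 = 40; p=4
n=10: >1, s = 40+10 = 50; p=5
s+p = 50+5 = 55

55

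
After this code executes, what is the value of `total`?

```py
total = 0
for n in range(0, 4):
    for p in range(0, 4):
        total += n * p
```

n=0,p=0: total = 0+0 = 0
n=0,p=1: total = 0+0 = 0
n=0,p=2: total = 0+0 = 0
n=0,p=3: total = 0+0 = 0
n=1,p=0: total = 0+0 = 0
n=1,p=1: total = 0+1 = 1
n=1,p=2: total = 1+2 = 3
n=1,p=3: total = 3+3 = 6
n=2,p=0: total = 6+0 = 6
n=2,p=1: total = 6+2 = 8
n=2,p=2: total = 8+4 = 12
n=2,p=3: total = 12+6 = 18
n=3,p=0: total = 18+0 = 18
n=3,p=1: total = 18+3 = 21
n=3,p=2: total = 21+6 = 27
n=3,p=3: total = 27+9 = 36

36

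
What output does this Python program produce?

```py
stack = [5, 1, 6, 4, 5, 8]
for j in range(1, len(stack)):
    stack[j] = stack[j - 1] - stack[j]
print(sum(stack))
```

j=1: stack[1] = 5-1 = 4 → [5, 4, 6, 4, 5, 8]
j=2: stack[2] = 4-6 = -2 → [5, 4, -2, 4, 5, 8]
j=3: stack[3] = (-2)-4 = -6 → [5, 4, -2, -6, 5, 8]
j=4: stack[4] = (-6)-5 = -11 → [5, 4, -2, -6, -11, 8]
j=5: stack[5] = (-11)-8 = -19 → [5, 4, -2, -6, -11, -19]
sum = -29

-29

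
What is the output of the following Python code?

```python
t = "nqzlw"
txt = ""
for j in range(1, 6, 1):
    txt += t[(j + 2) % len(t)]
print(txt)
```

lwnqz

j=1: add t[3]='l' → 'l'
j=2: add t[4]='w' → 'lw'
j=3: add t[0]='n' → 'lwn'
j=4: add t[1]='q' → 'lwnq'
j=5: add t[2]='z' → 'lwnqz'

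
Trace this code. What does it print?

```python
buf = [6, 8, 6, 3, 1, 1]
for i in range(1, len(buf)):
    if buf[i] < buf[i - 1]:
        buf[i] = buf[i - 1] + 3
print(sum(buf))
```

76

i=1: 8>=6, unchanged → [6, 8, 6, 3, 1, 1]
i=2: 6<8, buf[2] = 8+3 = 11 → [6, 8, 11, 3, 1, 1]
i=3: 3<11, buf[3] = 11+3 = 14 → [6, 8, 11, 14, 1, 1]
i=4: 1<14, buf[4] = 14+3 = 17 → [6, 8, 11, 14, 17, 1]
i=5: 1<17, buf[5] = 17+3 = 20 → [6, 8, 11, 14, 17, 20]
sum = 76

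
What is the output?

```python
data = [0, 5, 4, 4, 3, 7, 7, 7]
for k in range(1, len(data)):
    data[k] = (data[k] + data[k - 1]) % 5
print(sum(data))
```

k=1: data[1] = (5+0)%5 = 0 → [0, 0, 4, 4, 3, 7, 7, 7]
k=2: data[2] = (4+0)%5 = 4 → [0, 0, 4, 4, 3, 7, 7, 7]
k=3: data[3] = (4+4)%5 = 3 → [0, 0, 4, 3, 3, 7, 7, 7]
k=4: data[4] = (3+3)%5 = 1 → [0, 0, 4, 3, 1, 7, 7, 7]
k=5: data[5] = (7+1)%5 = 3 → [0, 0, 4, 3, 1, 3, 7, 7]
k=6: data[6] = (7+3)%5 = 0 → [0, 0, 4, 3, 1, 3, 0, 7]
k=7: data[7] = (7+0)%5 = 2 → [0, 0, 4, 3, 1, 3, 0, 2]
sum = 13

13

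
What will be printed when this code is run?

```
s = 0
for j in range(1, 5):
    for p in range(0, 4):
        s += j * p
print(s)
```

60

j=1,p=0: s = 0+0 = 0
j=1,p=1: s = 0+1 = 1
j=1,p=2: s = 1+2 = 3
j=1,p=3: s = 3+3 = 6
j=2,p=0: s = 6+0 = 6
j=2,p=1: s = 6+2 = 8
j=2,p=2: s = 8+4 = 12
j=2,p=3: s = 12+6 = 18
j=3,p=0: s = 18+0 = 18
j=3,p=1: s = 18+3 = 21
j=3,p=2: s = 21+6 = 27
j=3,p=3: s = 27+9 = 36
j=4,p=0: s = 36+0 = 36
j=4,p=1: s = 36+4 = 40
j=4,p=2: s = 40+8 = 48
j=4,p=3: s = 48+12 = 60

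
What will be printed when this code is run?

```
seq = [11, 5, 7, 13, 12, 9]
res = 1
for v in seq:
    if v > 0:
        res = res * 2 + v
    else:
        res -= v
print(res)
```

637

v=11: >0, res = 1*2+11 = 13
v=5: >0, res = 13*2+5 = 31
v=7: >0, res = 31*2+7 = 69
v=13: >0, res = 69*2+13 = 151
v=12: >0, res = 151*2+12 = 314
v=9: >0, res = 314*2+9 = 637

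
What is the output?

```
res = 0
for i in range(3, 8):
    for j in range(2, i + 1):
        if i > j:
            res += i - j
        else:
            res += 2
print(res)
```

i=3,j=2: 3>2, res = 0+1 = 1
i=3,j=3: not 3>3, res = 1+2 = 3
i=4,j=2: 4>2, res = 3+2 = 5
i=4,j=3: 4>3, res = 5+1 = 6
i=4,j=4: not 4>4, res = 6+2 = 8
i=5,j=2: 5>2, res = 8+3 = 11
i=5,j=3: 5>3, res = 11+2 = 13
i=5,j=4: 5>4, res = 13+1 = 14
i=5,j=5: not 5>5, res = 14+2 = 16
i=6,j=2: 6>2, res = 16+4 = 20
i=6,j=3: 6>3, res = 20+3 = 23
i=6,j=4: 6>4, res = 23+2 = 25
i=6,j=5: 6>5, res = 25+1 = 26
i=6,j=6: not 6>6, res = 26+2 = 28
i=7,j=2: 7>2, res = 28+5 = 33
i=7,j=3: 7>3, res = 33+4 = 37
i=7,j=4: 7>4, res = 37+3 = 40
i=7,j=5: 7>5, res = 40+2 = 42
i=7,j=6: 7>6, res = 42+1 = 43
i=7,j=7: not 7>7, res = 43+2 = 45

45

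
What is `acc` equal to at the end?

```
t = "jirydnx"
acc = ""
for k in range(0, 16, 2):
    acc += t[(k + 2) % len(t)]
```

'rdxiynjr'

k=0: add t[2]='r' → 'r'
k=2: add t[4]='d' → 'rd'
k=4: add t[6]='x' → 'rdx'
k=6: add t[1]='i' → 'rdxi'
k=8: add t[3]='y' → 'rdxiy'
k=10: add t[5]='n' → 'rdxiyn'
k=12: add t[0]='j' → 'rdxiynj'
k=14: add t[2]='r' → 'rdxiynjr'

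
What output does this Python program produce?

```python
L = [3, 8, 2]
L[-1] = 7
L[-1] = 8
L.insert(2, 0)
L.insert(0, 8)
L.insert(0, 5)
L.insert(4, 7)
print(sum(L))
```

39

L[-1] = 7 → [3, 8, 7]
L[-1] = 8 → [3, 8, 8]
insert 0 at 2 → [3, 8, 0, 8]
insert 8 at 0 → [8, 3, 8, 0, 8]
insert 5 at 0 → [5, 8, 3, 8, 0, 8]
insert 7 at 4 → [5, 8, 3, 8, 7, 0, 8]
sum = 39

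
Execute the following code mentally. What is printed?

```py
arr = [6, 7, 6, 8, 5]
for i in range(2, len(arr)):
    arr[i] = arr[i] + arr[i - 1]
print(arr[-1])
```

i=2: arr[2] = 6+7 = 13 → [6, 7, 13, 8, 5]
i=3: arr[3] = 8+13 = 21 → [6, 7, 13, 21, 5]
i=4: arr[4] = 5+21 = 26 → [6, 7, 13, 21, 26]

26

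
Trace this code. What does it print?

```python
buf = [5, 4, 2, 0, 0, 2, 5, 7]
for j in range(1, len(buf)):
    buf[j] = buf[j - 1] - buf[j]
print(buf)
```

[5, 1, -1, -1, -1, -3, -8, -15]

j=1: buf[1] = 5-4 = 1 → [5, 1, 2, 0, 0, 2, 5, 7]
j=2: buf[2] = 1-2 = -1 → [5, 1, -1, 0, 0, 2, 5, 7]
j=3: buf[3] = (-1)-0 = -1 → [5, 1, -1, -1, 0, 2, 5, 7]
j=4: buf[4] = (-1)-0 = -1 → [5, 1, -1, -1, -1, 2, 5, 7]
j=5: buf[5] = (-1)-2 = -3 → [5, 1, -1, -1, -1, -3, 5, 7]
j=6: buf[6] = (-3)-5 = -8 → [5, 1, -1, -1, -1, -3, -8, 7]
j=7: buf[7] = (-8)-7 = -15 → [5, 1, -1, -1, -1, -3, -8, -15]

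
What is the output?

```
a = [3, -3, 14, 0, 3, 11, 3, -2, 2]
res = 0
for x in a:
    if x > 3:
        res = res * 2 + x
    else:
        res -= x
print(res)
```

30

x=3: not >3, res = 0-3 = -3
x=-3: not >3, res = (-3)-(-3) = 0
x=14: >3, res = 0*2+14 = 14
x=0: not >3, res = 14-0 = 14
x=3: not >3, res = 14-3 = 11
x=11: >3, res = 11*2+11 = 33
x=3: not >3, res = 33-3 = 30
x=-2: not >3, res = 30-(-2) = 32
x=2: not >3, res = 32-2 = 30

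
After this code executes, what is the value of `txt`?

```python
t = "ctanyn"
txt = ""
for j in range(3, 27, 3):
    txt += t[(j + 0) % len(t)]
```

j=3: add t[3]='n' → 'n'
j=6: add t[0]='c' → 'nc'
j=9: add t[3]='n' → 'ncn'
j=12: add t[0]='c' → 'ncnc'
j=15: add t[3]='n' → 'ncncn'
j=18: add t[0]='c' → 'ncncnc'
j=21: add t[3]='n' → 'ncncncn'
j=24: add t[0]='c' → 'ncncncnc'

'ncncncnc'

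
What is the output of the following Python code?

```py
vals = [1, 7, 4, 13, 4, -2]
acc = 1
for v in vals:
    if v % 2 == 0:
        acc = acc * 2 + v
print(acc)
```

30

v=1: not even
v=7: not even
v=4: even, acc = 1*2+4 = 6
v=13: not even
v=4: even, acc = 6*2+4 = 16
v=-2: even, acc = 16*2+(-2) = 30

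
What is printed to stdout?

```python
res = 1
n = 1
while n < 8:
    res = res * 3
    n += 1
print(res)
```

2187

n=1: res = 1*3 = 3
n=2: res = 3*3 = 9
n=3: res = 9*3 = 27
n=4: res = 27*3 = 81
n=5: res = 81*3 = 243
n=6: res = 243*3 = 729
n=7: res = 729*3 = 2187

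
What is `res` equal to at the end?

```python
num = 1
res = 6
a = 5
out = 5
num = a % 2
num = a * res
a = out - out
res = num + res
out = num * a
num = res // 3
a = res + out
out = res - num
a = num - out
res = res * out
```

864

num = 5%2 = 1
num = 5*6 = 30
a = 5-5 = 0
res = 30+6 = 36
out = 30*0 = 0
num = 36//3 = 12
a = 36+0 = 36
out = 36-12 = 24
a = 12-24 = -12
res = 36*24 = 864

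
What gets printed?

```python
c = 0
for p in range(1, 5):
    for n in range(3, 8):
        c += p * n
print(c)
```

p=1,n=3: c = 0+3 = 3
p=1,n=4: c = 3+4 = 7
p=1,n=5: c = 7+5 = 12
p=1,n=6: c = 12+6 = 18
p=1,n=7: c = 18+7 = 25
p=2,n=3: c = 25+6 = 31
p=2,n=4: c = 31+8 = 39
p=2,n=5: c = 39+10 = 49
p=2,n=6: c = 49+12 = 61
p=2,n=7: c = 61+14 = 75
p=3,n=3: c = 75+9 = 84
p=3,n=4: c = 84+12 = 96
p=3,n=5: c = 96+15 = 111
p=3,n=6: c = 111+18 = 129
p=3,n=7: c = 129+21 = 150
p=4,n=3: c = 150+12 = 162
p=4,n=4: c = 162+16 = 178
p=4,n=5: c = 178+20 = 198
p=4,n=6: c = 198+24 = 222
p=4,n=7: c = 222+28 = 250

250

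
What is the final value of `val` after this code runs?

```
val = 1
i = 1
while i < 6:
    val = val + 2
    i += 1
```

i=1: val = 1+2 = 3
i=2: val = 3+2 = 5
i=3: val = 5+2 = 7
i=4: val = 7+2 = 9
i=5: val = 9+2 = 11

11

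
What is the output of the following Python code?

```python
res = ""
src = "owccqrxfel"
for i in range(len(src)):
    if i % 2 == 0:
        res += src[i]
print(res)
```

i=0: add 'o' → 'o'
i=1: skip
i=2: add 'c' → 'oc'
i=3: skip
i=4: add 'q' → 'ocq'
i=5: skip
i=6: add 'x' → 'ocqx'
i=7: skip
i=8: add 'e' → 'ocqxe'
i=9: skip

ocqxe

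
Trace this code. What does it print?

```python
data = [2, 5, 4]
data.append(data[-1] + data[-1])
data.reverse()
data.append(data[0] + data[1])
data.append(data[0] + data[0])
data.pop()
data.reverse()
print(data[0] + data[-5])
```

append data[-1]+data[-1] = 4+4 = 8 → [2, 5, 4, 8]
reverse → [8, 4, 5, 2]
append data[0]+data[1] = 8+4 = 12 → [8, 4, 5, 2, 12]
append data[0]+data[0] = 8+8 = 16 → [8, 4, 5, 2, 12, 16]
pop() removes 16 → [8, 4, 5, 2, 12]
reverse → [12, 2, 5, 4, 8]
data[0]+data[-5] = 12+12 = 24

24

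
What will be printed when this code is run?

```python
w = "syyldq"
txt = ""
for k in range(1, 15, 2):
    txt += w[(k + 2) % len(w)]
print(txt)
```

lqylqyl

k=1: add w[3]='l' → 'l'
k=3: add w[5]='q' → 'lq'
k=5: add w[1]='y' → 'lqy'
k=7: add w[3]='l' → 'lqyl'
k=9: add w[5]='q' → 'lqylq'
k=11: add w[1]='y' → 'lqylqy'
k=13: add w[3]='l' → 'lqylqyl'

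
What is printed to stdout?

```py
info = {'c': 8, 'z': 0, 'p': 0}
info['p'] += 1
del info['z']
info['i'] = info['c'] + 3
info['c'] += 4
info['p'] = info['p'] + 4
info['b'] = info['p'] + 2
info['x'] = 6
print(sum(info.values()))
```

info['p'] = 0+1 = 1 → {'c': 8, 'z': 0, 'p': 1}
del 'z' → {'c': 8, 'p': 1}
info['i'] = info['c']+3 = 11 → {'c': 8, 'p': 1, 'i': 11}
info['c'] = 8+4 = 12 → {'c': 12, 'p': 1, 'i': 11}
info['p'] = info['p']+4 = 5 → {'c': 12, 'p': 5, 'i': 11}
info['b'] = info['p']+2 = 7 → {'c': 12, 'p': 5, 'i': 11, 'b': 7}
info['x'] = 6 → {'c': 12, 'p': 5, 'i': 11, 'b': 7, 'x': 6}
sum of values = 41

41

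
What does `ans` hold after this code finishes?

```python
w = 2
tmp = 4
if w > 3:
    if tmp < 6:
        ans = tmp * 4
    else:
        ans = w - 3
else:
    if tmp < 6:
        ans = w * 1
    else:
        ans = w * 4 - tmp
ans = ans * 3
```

6

w=2, tmp=4
w > 3 is False; tmp < 6 is True
→ ans = w * 1 = 2
ans = 2*3 = 6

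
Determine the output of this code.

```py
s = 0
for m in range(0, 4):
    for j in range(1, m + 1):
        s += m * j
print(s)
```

25

m=1,j=1: s = 0+1 = 1
m=2,j=1: s = 1+2 = 3
m=2,j=2: s = 3+4 = 7
m=3,j=1: s = 7+3 = 10
m=3,j=2: s = 10+6 = 16
m=3,j=3: s = 16+9 = 25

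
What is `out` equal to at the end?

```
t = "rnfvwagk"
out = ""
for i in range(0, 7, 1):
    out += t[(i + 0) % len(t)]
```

'rnfvwag'

i=0: add t[0]='r' → 'r'
i=1: add t[1]='n' → 'rn'
i=2: add t[2]='f' → 'rnf'
i=3: add t[3]='v' → 'rnfv'
i=4: add t[4]='w' → 'rnfvw'
i=5: add t[5]='a' → 'rnfvwa'
i=6: add t[6]='g' → 'rnfvwag'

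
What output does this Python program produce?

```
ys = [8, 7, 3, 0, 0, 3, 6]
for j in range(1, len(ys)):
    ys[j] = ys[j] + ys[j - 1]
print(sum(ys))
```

125

j=1: ys[1] = 7+8 = 15 → [8, 15, 3, 0, 0, 3, 6]
j=2: ys[2] = 3+15 = 18 → [8, 15, 18, 0, 0, 3, 6]
j=3: ys[3] = 0+18 = 18 → [8, 15, 18, 18, 0, 3, 6]
j=4: ys[4] = 0+18 = 18 → [8, 15, 18, 18, 18, 3, 6]
j=5: ys[5] = 3+18 = 21 → [8, 15, 18, 18, 18, 21, 6]
j=6: ys[6] = 6+21 = 27 → [8, 15, 18, 18, 18, 21, 27]
sum = 125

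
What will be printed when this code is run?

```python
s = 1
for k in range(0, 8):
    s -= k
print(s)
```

-27

k=0: s = 1-0 = 1
k=1: s = 1-1 = 0
k=2: s = 0-2 = -2
k=3: s = (-2)-3 = -5
k=4: s = (-5)-4 = -9
k=5: s = (-9)-5 = -14
k=6: s = (-14)-6 = -20
k=7: s = (-20)-7 = -27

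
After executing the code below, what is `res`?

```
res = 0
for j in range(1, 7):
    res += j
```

21

j=1: res = 0+1 = 1
j=2: res = 1+2 = 3
j=3: res = 3+3 = 6
j=4: res = 6+4 = 10
j=5: res = 10+5 = 15
j=6: res = 15+6 = 21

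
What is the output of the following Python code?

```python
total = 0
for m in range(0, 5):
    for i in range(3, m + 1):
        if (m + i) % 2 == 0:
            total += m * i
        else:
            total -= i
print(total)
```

m=3,i=3: even sum, total = 0+9 = 9
m=4,i=3: odd sum, total = 9-3 = 6
m=4,i=4: even sum, total = 6+16 = 22

22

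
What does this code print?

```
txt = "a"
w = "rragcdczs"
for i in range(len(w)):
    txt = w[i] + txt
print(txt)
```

i=0: prepend 'r' → 'ra'
i=1: prepend 'r' → 'rra'
i=2: prepend 'a' → 'arra'
i=3: prepend 'g' → 'garra'
i=4: prepend 'c' → 'cgarra'
i=5: prepend 'd' → 'dcgarra'
i=6: prepend 'c' → 'cdcgarra'
i=7: prepend 'z' → 'zcdcgarra'
i=8: prepend 's' → 'szcdcgarra'

szcdcgarra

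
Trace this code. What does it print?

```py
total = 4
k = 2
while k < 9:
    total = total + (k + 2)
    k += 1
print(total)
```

k=2: total = 4+4 = 8
k=3: total = 8+5 = 13
k=4: total = 13+6 = 19
k=5: total = 19+7 = 26
k=6: total = 26+8 = 34
k=7: total = 34+9 = 43
k=8: total = 43+10 = 53

53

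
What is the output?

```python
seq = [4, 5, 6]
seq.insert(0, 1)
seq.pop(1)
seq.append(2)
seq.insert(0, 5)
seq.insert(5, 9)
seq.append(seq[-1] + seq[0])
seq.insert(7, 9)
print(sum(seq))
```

insert 1 at 0 → [1, 4, 5, 6]
pop(1) removes 4 → [1, 5, 6]
append 2 → [1, 5, 6, 2]
insert 5 at 0 → [5, 1, 5, 6, 2]
insert 9 at 5 → [5, 1, 5, 6, 2, 9]
append seq[-1]+seq[0] = 9+5 = 14 → [5, 1, 5, 6, 2, 9, 14]
insert 9 at 7 → [5, 1, 5, 6, 2, 9, 14, 9]
sum = 51

51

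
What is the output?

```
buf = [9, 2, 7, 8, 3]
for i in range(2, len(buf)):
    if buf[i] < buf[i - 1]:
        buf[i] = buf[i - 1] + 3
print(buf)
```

[9, 2, 7, 8, 11]

i=2: 7>=2, unchanged → [9, 2, 7, 8, 3]
i=3: 8>=7, unchanged → [9, 2, 7, 8, 3]
i=4: 3<8, buf[4] = 8+3 = 11 → [9, 2, 7, 8, 11]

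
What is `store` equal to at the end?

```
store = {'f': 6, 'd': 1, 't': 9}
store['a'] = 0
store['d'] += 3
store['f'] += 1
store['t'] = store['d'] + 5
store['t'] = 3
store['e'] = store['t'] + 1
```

{'f': 7, 'd': 4, 't': 3, 'a': 0, 'e': 4}

store['a'] = 0 → {'f': 6, 'd': 1, 't': 9, 'a': 0}
store['d'] = 1+3 = 4 → {'f': 6, 'd': 4, 't': 9, 'a': 0}
store['f'] = 6+1 = 7 → {'f': 7, 'd': 4, 't': 9, 'a': 0}
store['t'] = store['d']+5 = 9 → {'f': 7, 'd': 4, 't': 9, 'a': 0}
store['t'] = 3 → {'f': 7, 'd': 4, 't': 3, 'a': 0}
store['e'] = store['t']+1 = 4 → {'f': 7, 'd': 4, 't': 3, 'a': 0, 'e': 4}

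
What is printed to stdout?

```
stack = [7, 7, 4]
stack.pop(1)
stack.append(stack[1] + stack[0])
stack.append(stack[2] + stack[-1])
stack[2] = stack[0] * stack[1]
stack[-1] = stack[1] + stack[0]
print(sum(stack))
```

50

pop(1) removes 7 → [7, 4]
append stack[1]+stack[0] = 4+7 = 11 → [7, 4, 11]
append stack[2]+stack[-1] = 11+11 = 22 → [7, 4, 11, 22]
stack[2] = stack[0]*stack[1] = 7*4 = 28 → [7, 4, 28, 22]
stack[-1] = stack[1]+stack[0] = 4+7 = 11 → [7, 4, 28, 11]
sum = 50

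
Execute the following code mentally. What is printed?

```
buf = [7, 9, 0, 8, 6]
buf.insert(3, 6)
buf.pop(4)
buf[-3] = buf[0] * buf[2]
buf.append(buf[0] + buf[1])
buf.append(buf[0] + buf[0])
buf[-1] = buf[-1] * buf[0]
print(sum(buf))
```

insert 6 at 3 → [7, 9, 0, 6, 8, 6]
pop(4) removes 8 → [7, 9, 0, 6, 6]
buf[-3] = buf[0]*buf[2] = 7*0 = 0 → [7, 9, 0, 6, 6]
append buf[0]+buf[1] = 7+9 = 16 → [7, 9, 0, 6, 6, 16]
append buf[0]+buf[0] = 7+7 = 14 → [7, 9, 0, 6, 6, 16, 14]
buf[-1] = buf[-1]*buf[0] = 14*7 = 98 → [7, 9, 0, 6, 6, 16, 98]
sum = 142

142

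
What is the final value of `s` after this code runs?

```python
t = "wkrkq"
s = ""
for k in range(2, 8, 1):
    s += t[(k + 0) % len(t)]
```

'rkqwkr'

k=2: add t[2]='r' → 'r'
k=3: add t[3]='k' → 'rk'
k=4: add t[4]='q' → 'rkq'
k=5: add t[0]='w' → 'rkqw'
k=6: add t[1]='k' → 'rkqwk'
k=7: add t[2]='r' → 'rkqwkr'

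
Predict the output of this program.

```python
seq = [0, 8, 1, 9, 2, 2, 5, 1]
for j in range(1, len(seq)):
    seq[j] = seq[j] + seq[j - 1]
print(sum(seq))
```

132

j=1: seq[1] = 8+0 = 8 → [0, 8, 1, 9, 2, 2, 5, 1]
j=2: seq[2] = 1+8 = 9 → [0, 8, 9, 9, 2, 2, 5, 1]
j=3: seq[3] = 9+9 = 18 → [0, 8, 9, 18, 2, 2, 5, 1]
j=4: seq[4] = 2+18 = 20 → [0, 8, 9, 18, 20, 2, 5, 1]
j=5: seq[5] = 2+20 = 22 → [0, 8, 9, 18, 20, 22, 5, 1]
j=6: seq[6] = 5+22 = 27 → [0, 8, 9, 18, 20, 22, 27, 1]
j=7: seq[7] = 1+27 = 28 → [0, 8, 9, 18, 20, 22, 27, 28]
sum = 132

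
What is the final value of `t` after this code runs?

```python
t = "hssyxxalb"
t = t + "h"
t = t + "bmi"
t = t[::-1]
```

+ 'h' → 'hssyxxalbh'
+ 'bmi' → 'hssyxxalbhbmi'
reverse → 'imbhblaxxyssh'

'imbhblaxxyssh'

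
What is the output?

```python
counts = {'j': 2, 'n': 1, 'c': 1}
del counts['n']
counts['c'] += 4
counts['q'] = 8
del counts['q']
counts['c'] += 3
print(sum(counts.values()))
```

del 'n' → {'j': 2, 'c': 1}
counts['c'] = 1+4 = 5 → {'j': 2, 'c': 5}
counts['q'] = 8 → {'j': 2, 'c': 5, 'q': 8}
del 'q' → {'j': 2, 'c': 5}
counts['c'] = 5+3 = 8 → {'j': 2, 'c': 8}
sum of values = 10

10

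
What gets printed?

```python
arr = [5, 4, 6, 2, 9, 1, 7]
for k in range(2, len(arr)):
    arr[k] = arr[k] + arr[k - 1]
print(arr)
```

[5, 4, 10, 12, 21, 22, 29]

k=2: arr[2] = 6+4 = 10 → [5, 4, 10, 2, 9, 1, 7]
k=3: arr[3] = 2+10 = 12 → [5, 4, 10, 12, 9, 1, 7]
k=4: arr[4] = 9+12 = 21 → [5, 4, 10, 12, 21, 1, 7]
k=5: arr[5] = 1+21 = 22 → [5, 4, 10, 12, 21, 22, 7]
k=6: arr[6] = 7+22 = 29 → [5, 4, 10, 12, 21, 22, 29]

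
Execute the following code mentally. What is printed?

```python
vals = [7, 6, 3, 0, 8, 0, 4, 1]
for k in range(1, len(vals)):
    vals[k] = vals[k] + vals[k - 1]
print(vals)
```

[7, 13, 16, 16, 24, 24, 28, 29]

k=1: vals[1] = 6+7 = 13 → [7, 13, 3, 0, 8, 0, 4, 1]
k=2: vals[2] = 3+13 = 16 → [7, 13, 16, 0, 8, 0, 4, 1]
k=3: vals[3] = 0+16 = 16 → [7, 13, 16, 16, 8, 0, 4, 1]
k=4: vals[4] = 8+16 = 24 → [7, 13, 16, 16, 24, 0, 4, 1]
k=5: vals[5] = 0+24 = 24 → [7, 13, 16, 16, 24, 24, 4, 1]
k=6: vals[6] = 4+24 = 28 → [7, 13, 16, 16, 24, 24, 28, 1]
k=7: vals[7] = 1+28 = 29 → [7, 13, 16, 16, 24, 24, 28, 29]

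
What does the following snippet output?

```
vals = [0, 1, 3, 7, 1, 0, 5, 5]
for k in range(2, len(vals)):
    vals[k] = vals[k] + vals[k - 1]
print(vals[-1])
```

22

k=2: vals[2] = 3+1 = 4 → [0, 1, 4, 7, 1, 0, 5, 5]
k=3: vals[3] = 7+4 = 11 → [0, 1, 4, 11, 1, 0, 5, 5]
k=4: vals[4] = 1+11 = 12 → [0, 1, 4, 11, 12, 0, 5, 5]
k=5: vals[5] = 0+12 = 12 → [0, 1, 4, 11, 12, 12, 5, 5]
k=6: vals[6] = 5+12 = 17 → [0, 1, 4, 11, 12, 12, 17, 5]
k=7: vals[7] = 5+17 = 22 → [0, 1, 4, 11, 12, 12, 17, 22]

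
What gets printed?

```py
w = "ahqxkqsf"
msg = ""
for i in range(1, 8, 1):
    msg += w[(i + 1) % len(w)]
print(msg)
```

i=1: add w[2]='q' → 'q'
i=2: add w[3]='x' → 'qx'
i=3: add w[4]='k' → 'qxk'
i=4: add w[5]='q' → 'qxkq'
i=5: add w[6]='s' → 'qxkqs'
i=6: add w[7]='f' → 'qxkqsf'
i=7: add w[0]='a' → 'qxkqsfa'

qxkqsfa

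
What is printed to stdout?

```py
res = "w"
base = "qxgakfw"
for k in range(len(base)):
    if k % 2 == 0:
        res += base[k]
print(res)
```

wqgkw

k=0: add 'q' → 'wq'
k=1: skip
k=2: add 'g' → 'wqg'
k=3: skip
k=4: add 'k' → 'wqgk'
k=5: skip
k=6: add 'w' → 'wqgkw'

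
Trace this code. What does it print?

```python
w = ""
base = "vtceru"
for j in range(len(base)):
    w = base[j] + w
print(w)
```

j=0: prepend 'v' → 'v'
j=1: prepend 't' → 'tv'
j=2: prepend 'c' → 'ctv'
j=3: prepend 'e' → 'ectv'
j=4: prepend 'r' → 'rectv'
j=5: prepend 'u' → 'urectv'

urectv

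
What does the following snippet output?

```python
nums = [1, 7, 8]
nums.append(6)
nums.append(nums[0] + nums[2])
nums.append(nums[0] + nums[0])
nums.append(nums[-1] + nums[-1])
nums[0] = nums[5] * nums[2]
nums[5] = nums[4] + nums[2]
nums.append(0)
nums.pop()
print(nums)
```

append 6 → [1, 7, 8, 6]
append nums[0]+nums[2] = 1+8 = 9 → [1, 7, 8, 6, 9]
append nums[0]+nums[0] = 1+1 = 2 → [1, 7, 8, 6, 9, 2]
append nums[-1]+nums[-1] = 2+2 = 4 → [1, 7, 8, 6, 9, 2, 4]
nums[0] = nums[5]*nums[2] = 2*8 = 16 → [16, 7, 8, 6, 9, 2, 4]
nums[5] = nums[4]+nums[2] = 9+8 = 17 → [16, 7, 8, 6, 9, 17, 4]
append 0 → [16, 7, 8, 6, 9, 17, 4, 0]
pop() removes 0 → [16, 7, 8, 6, 9, 17, 4]

[16, 7, 8, 6, 9, 17, 4]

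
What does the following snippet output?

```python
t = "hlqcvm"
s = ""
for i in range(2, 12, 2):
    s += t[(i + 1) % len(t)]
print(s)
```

cmlcm

i=2: add t[3]='c' → 'c'
i=4: add t[5]='m' → 'cm'
i=6: add t[1]='l' → 'cml'
i=8: add t[3]='c' → 'cmlc'
i=10: add t[5]='m' → 'cmlcm'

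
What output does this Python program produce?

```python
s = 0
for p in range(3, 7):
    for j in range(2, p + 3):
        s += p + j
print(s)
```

p=3,j=2: s = 0+5 = 5
p=3,j=3: s = 5+6 = 11
p=3,j=4: s = 11+7 = 18
p=3,j=5: s = 18+8 = 26
p=4,j=2: s = 26+6 = 32
p=4,j=3: s = 32+7 = 39
p=4,j=4: s = 39+8 = 47
p=4,j=5: s = 47+9 = 56
p=4,j=6: s = 56+10 = 66
p=5,j=2: s = 66+7 = 73
p=5,j=3: s = 73+8 = 81
p=5,j=4: s = 81+9 = 90
p=5,j=5: s = 90+10 = 100
p=5,j=6: s = 100+11 = 111
p=5,j=7: s = 111+12 = 123
p=6,j=2: s = 123+8 = 131
p=6,j=3: s = 131+9 = 140
p=6,j=4: s = 140+10 = 150
p=6,j=5: s = 150+11 = 161
p=6,j=6: s = 161+12 = 173
p=6,j=7: s = 173+13 = 186
p=6,j=8: s = 186+14 = 200

200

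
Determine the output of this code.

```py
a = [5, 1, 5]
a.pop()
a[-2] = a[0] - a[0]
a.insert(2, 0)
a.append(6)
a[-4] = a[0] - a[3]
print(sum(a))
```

1

pop() removes 5 → [5, 1]
a[-2] = a[0]-a[0] = 5-5 = 0 → [0, 1]
insert 0 at 2 → [0, 1, 0]
append 6 → [0, 1, 0, 6]
a[-4] = a[0]-a[3] = 0-6 = -6 → [-6, 1, 0, 6]
sum = 1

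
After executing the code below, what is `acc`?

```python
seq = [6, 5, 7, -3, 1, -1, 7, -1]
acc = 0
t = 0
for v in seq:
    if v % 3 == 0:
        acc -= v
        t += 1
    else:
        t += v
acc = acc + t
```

v=6: %3==0, acc = 0-6 = -6; t=1
v=5: not %3==0; t=6
v=7: not %3==0; t=13
v=-3: %3==0, acc = (-6)-(-3) = -3; t=14
v=1: not %3==0; t=15
v=-1: not %3==0; t=14
v=7: not %3==0; t=21
v=-1: not %3==0; t=20
acc+t = (-3)+20 = 17

17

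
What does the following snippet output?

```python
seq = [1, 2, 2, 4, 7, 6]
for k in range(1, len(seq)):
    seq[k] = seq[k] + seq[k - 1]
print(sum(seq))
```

56

k=1: seq[1] = 2+1 = 3 → [1, 3, 2, 4, 7, 6]
k=2: seq[2] = 2+3 = 5 → [1, 3, 5, 4, 7, 6]
k=3: seq[3] = 4+5 = 9 → [1, 3, 5, 9, 7, 6]
k=4: seq[4] = 7+9 = 16 → [1, 3, 5, 9, 16, 6]
k=5: seq[5] = 6+16 = 22 → [1, 3, 5, 9, 16, 22]
sum = 56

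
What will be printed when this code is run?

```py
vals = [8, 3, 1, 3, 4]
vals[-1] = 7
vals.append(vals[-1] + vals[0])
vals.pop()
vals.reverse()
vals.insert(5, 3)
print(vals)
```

vals[-1] = 7 → [8, 3, 1, 3, 7]
append vals[-1]+vals[0] = 7+8 = 15 → [8, 3, 1, 3, 7, 15]
pop() removes 15 → [8, 3, 1, 3, 7]
reverse → [7, 3, 1, 3, 8]
insert 3 at 5 → [7, 3, 1, 3, 8, 3]

[7, 3, 1, 3, 8, 3]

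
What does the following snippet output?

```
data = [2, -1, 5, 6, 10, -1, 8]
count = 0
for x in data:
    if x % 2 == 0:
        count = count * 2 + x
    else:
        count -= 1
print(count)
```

50

x=2: even, count = 0*2+2 = 2
x=-1: not even, count = 2-1 = 1
x=5: not even, count = 1-1 = 0
x=6: even, count = 0*2+6 = 6
x=10: even, count = 6*2+10 = 22
x=-1: not even, count = 22-1 = 21
x=8: even, count = 21*2+8 = 50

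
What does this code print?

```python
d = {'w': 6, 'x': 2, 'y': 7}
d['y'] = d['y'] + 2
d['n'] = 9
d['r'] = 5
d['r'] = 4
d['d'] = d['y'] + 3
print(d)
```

{'w': 6, 'x': 2, 'y': 9, 'n': 9, 'r': 4, 'd': 12}

d['y'] = d['y']+2 = 9 → {'w': 6, 'x': 2, 'y': 9}
d['n'] = 9 → {'w': 6, 'x': 2, 'y': 9, 'n': 9}
d['r'] = 5 → {'w': 6, 'x': 2, 'y': 9, 'n': 9, 'r': 5}
d['r'] = 4 → {'w': 6, 'x': 2, 'y': 9, 'n': 9, 'r': 4}
d['d'] = d['y']+3 = 12 → {'w': 6, 'x': 2, 'y': 9, 'n': 9, 'r': 4, 'd': 12}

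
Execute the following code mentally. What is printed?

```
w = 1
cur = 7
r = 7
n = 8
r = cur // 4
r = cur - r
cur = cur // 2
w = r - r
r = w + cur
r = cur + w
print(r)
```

r = 7//4 = 1
r = 7-1 = 6
cur = 7//2 = 3
w = 6-6 = 0
r = 0+3 = 3
r = 3+0 = 3

3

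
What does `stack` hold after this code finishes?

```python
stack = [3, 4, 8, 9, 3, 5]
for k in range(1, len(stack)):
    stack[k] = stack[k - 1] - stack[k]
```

[3, -1, -9, -18, -21, -26]

k=1: stack[1] = 3-4 = -1 → [3, -1, 8, 9, 3, 5]
k=2: stack[2] = (-1)-8 = -9 → [3, -1, -9, 9, 3, 5]
k=3: stack[3] = (-9)-9 = -18 → [3, -1, -9, -18, 3, 5]
k=4: stack[4] = (-18)-3 = -21 → [3, -1, -9, -18, -21, 5]
k=5: stack[5] = (-21)-5 = -26 → [3, -1, -9, -18, -21, -26]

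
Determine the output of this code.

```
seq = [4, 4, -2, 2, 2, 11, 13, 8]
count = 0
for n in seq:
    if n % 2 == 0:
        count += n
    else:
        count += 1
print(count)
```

20

n=4: even, count = 0+4 = 4
n=4: even, count = 4+4 = 8
n=-2: even, count = 8+(-2) = 6
n=2: even, count = 6+2 = 8
n=2: even, count = 8+2 = 10
n=11: not even, count = 10+1 = 11
n=13: not even, count = 11+1 = 12
n=8: even, count = 12+8 = 20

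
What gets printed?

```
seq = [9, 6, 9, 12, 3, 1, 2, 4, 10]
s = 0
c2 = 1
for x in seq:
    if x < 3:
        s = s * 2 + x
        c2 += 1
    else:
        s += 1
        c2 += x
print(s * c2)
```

x=9: not <3, s = 0+1 = 1; c2=10
x=6: not <3, s = 1+1 = 2; c2=16
x=9: not <3, s = 2+1 = 3; c2=25
x=12: not <3, s = 3+1 = 4; c2=37
x=3: not <3, s = 4+1 = 5; c2=40
x=1: <3, s = 5*2+1 = 11; c2=41
x=2: <3, s = 11*2+2 = 24; c2=42
x=4: not <3, s = 24+1 = 25; c2=46
x=10: not <3, s = 25+1 = 26; c2=56
s*c2 = 26*56 = 1456

1456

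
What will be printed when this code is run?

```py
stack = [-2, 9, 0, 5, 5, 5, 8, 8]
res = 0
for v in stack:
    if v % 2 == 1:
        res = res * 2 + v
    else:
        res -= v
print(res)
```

123

v=-2: not odd, res = 0-(-2) = 2
v=9: odd, res = 2*2+9 = 13
v=0: not odd, res = 13-0 = 13
v=5: odd, res = 13*2+5 = 31
v=5: odd, res = 31*2+5 = 67
v=5: odd, res = 67*2+5 = 139
v=8: not odd, res = 139-8 = 131
v=8: not odd, res = 131-8 = 123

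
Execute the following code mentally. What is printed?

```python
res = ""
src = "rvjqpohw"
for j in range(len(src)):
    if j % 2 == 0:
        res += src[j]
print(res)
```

j=0: add 'r' → 'r'
j=1: skip
j=2: add 'j' → 'rj'
j=3: skip
j=4: add 'p' → 'rjp'
j=5: skip
j=6: add 'h' → 'rjph'
j=7: skip

rjph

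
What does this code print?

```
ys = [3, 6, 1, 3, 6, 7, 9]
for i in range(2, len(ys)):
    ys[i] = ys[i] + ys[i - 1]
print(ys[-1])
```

32

i=2: ys[2] = 1+6 = 7 → [3, 6, 7, 3, 6, 7, 9]
i=3: ys[3] = 3+7 = 10 → [3, 6, 7, 10, 6, 7, 9]
i=4: ys[4] = 6+10 = 16 → [3, 6, 7, 10, 16, 7, 9]
i=5: ys[5] = 7+16 = 23 → [3, 6, 7, 10, 16, 23, 9]
i=6: ys[6] = 9+23 = 32 → [3, 6, 7, 10, 16, 23, 32]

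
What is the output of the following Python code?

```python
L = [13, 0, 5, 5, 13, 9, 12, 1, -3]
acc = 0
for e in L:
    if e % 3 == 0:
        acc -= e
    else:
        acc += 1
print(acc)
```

e=13: not %3==0, acc = 0+1 = 1
e=0: %3==0, acc = 1-0 = 1
e=5: not %3==0, acc = 1+1 = 2
e=5: not %3==0, acc = 2+1 = 3
e=13: not %3==0, acc = 3+1 = 4
e=9: %3==0, acc = 4-9 = -5
e=12: %3==0, acc = (-5)-12 = -17
e=1: not %3==0, acc = (-17)+1 = -16
e=-3: %3==0, acc = (-16)-(-3) = -13

-13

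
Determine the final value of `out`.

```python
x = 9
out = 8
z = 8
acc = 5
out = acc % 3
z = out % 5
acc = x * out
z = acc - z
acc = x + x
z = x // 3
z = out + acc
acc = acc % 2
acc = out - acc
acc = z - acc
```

2

out = 5%3 = 2
z = 2%5 = 2
acc = 9*2 = 18
z = 18-2 = 16
acc = 9+9 = 18
z = 9//3 = 3
z = 2+18 = 20
acc = 18%2 = 0
acc = 2-0 = 2
acc = 20-2 = 18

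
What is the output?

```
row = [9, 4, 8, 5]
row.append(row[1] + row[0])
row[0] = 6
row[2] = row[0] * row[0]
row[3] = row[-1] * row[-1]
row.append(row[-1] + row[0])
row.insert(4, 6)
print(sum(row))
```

append row[1]+row[0] = 4+9 = 13 → [9, 4, 8, 5, 13]
row[0] = 6 → [6, 4, 8, 5, 13]
row[2] = row[0]*row[0] = 6*6 = 36 → [6, 4, 36, 5, 13]
row[3] = row[-1]*row[-1] = 13*13 = 169 → [6, 4, 36, 169, 13]
append row[-1]+row[0] = 13+6 = 19 → [6, 4, 36, 169, 13, 19]
insert 6 at 4 → [6, 4, 36, 169, 6, 13, 19]
sum = 253

253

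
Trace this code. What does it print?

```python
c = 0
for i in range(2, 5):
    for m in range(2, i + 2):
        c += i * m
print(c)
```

93

i=2,m=2: c = 0+4 = 4
i=2,m=3: c = 4+6 = 10
i=3,m=2: c = 10+6 = 16
i=3,m=3: c = 16+9 = 25
i=3,m=4: c = 25+12 = 37
i=4,m=2: c = 37+8 = 45
i=4,m=3: c = 45+12 = 57
i=4,m=4: c = 57+16 = 73
i=4,m=5: c = 73+20 = 93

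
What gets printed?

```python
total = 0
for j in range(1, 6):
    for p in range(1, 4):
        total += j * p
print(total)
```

90

j=1,p=1: total = 0+1 = 1
j=1,p=2: total = 1+2 = 3
j=1,p=3: total = 3+3 = 6
j=2,p=1: total = 6+2 = 8
j=2,p=2: total = 8+4 = 12
j=2,p=3: total = 12+6 = 18
j=3,p=1: total = 18+3 = 21
j=3,p=2: total = 21+6 = 27
j=3,p=3: total = 27+9 = 36
j=4,p=1: total = 36+4 = 40
j=4,p=2: total = 40+8 = 48
j=4,p=3: total = 48+12 = 60
j=5,p=1: total = 60+5 = 65
j=5,p=2: total = 65+10 = 75
j=5,p=3: total = 75+15 = 90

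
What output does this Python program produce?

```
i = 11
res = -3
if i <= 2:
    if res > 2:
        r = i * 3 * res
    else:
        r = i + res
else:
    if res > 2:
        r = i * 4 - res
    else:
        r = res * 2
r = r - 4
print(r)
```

-10

i=11, res=-3
i <= 2 is False; res > 2 is False
→ r = res * 2 = -6
r = (-6)-4 = -10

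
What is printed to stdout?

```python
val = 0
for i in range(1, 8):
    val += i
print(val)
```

i=1: val = 0+1 = 1
i=2: val = 1+2 = 3
i=3: val = 3+3 = 6
i=4: val = 6+4 = 10
i=5: val = 10+5 = 15
i=6: val = 15+6 = 21
i=7: val = 21+7 = 28

28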